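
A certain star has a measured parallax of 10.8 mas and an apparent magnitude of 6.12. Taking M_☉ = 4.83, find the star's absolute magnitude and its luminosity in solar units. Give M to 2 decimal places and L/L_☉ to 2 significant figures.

M ≈ 1.29; L/L_☉ ≈ 26

d = 1/p = 1000/10.8 mas = 92.59 pc
M = m − 5 log₁₀ d + 5 = 6.12 − 5·1.9666 + 5 = 1.287
M − M_☉ = 1.287 − 4.83 = -3.543
L/L_☉ = 10^(−0.4 × -3.543) = 26.13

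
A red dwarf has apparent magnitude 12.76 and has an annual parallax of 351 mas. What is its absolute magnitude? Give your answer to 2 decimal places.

p = 351 mas = 0.351″ → d = 1/p = 2.849 pc
5 log₁₀(d/10 pc) = 5 log₁₀(2.849) − 5 = -2.727
M = m − 5 log₁₀(d/10) = 12.76 + 2.727 = 15.487

M ≈ 15.49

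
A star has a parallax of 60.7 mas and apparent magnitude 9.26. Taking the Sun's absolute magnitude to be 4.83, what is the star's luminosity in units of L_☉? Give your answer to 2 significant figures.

L/L_☉ ≈ 0.046

d = 1/p = 1000/60.7 mas = 16.47 pc
M = m − 5 log₁₀ d + 5 = 9.26 − 5·1.2168 + 5 = 8.176
M − M_☉ = 8.176 − 4.83 = 3.346
L/L_☉ = 10^(−0.4 × 3.346) = 0.04588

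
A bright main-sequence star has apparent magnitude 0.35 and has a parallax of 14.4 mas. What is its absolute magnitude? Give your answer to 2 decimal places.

p = 14.4 mas = 0.0144″ → d = 1/p = 69.44 pc
5 log₁₀(d/10 pc) = 5 log₁₀(69.44) − 5 = 4.208
M = m − 5 log₁₀(d/10) = 0.35 − 4.208 = -3.858

M ≈ -3.86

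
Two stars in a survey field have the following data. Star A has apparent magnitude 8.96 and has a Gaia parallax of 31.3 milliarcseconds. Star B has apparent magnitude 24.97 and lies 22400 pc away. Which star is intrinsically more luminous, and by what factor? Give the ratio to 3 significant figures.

Star A: p = 31.3 mas = 0.0313″ → d = 1/p = 31.95 pc
Star A: M = m − 5 log₁₀ d + 5 = 8.96 − 5·1.5045 + 5 = 6.438
Star B: M = m − 5 log₁₀ d + 5 = 24.97 − 5·4.3502 + 5 = 8.219
ΔM = M_A − M_B = 6.438 − (8.219) = -1.781; smaller M is more luminous → Star A.
L ratio = 10^(0.4 |ΔM|) = 10^0.712 = 5.157

Star A is more luminous, by a factor of 5.16.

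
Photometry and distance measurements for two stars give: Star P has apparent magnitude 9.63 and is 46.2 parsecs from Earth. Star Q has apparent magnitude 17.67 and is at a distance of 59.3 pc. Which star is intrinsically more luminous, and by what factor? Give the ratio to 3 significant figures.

Star P is more luminous, by a factor of 998.

Star P: M = m − 5 log₁₀ d + 5 = 9.63 − 5·1.6646 + 5 = 6.307
Star Q: M = m − 5 log₁₀ d + 5 = 17.67 − 5·1.7731 + 5 = 13.805
ΔM = M_P − M_Q = 6.307 − (13.805) = -7.498; smaller M is more luminous → Star P.
L ratio = 10^(0.4 |ΔM|) = 10^2.999 = 998.1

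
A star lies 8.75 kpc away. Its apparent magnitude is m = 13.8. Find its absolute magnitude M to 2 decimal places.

d = 8.75 kpc = 8750 pc
5 log₁₀(d/10 pc) = 5 log₁₀(8750) − 5 = 14.710
M = m − 5 log₁₀(d/10) = 13.8 − 14.710 = -0.910

M ≈ -0.91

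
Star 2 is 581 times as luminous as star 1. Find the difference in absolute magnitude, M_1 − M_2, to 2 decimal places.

M_1 − M_2 ≈ 6.91

Pogson: ΔM = −2.5 log₁₀(ratio) = −2.5 log₁₀(581) = −2.5 × 2.7642 = -6.910
Star 2 is brighter so has the smaller magnitude: M_1 − M_2 is positive.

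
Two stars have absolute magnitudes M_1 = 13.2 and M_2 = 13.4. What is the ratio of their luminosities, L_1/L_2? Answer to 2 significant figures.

L_1/L_2 ≈ 1.2

ΔM = M_1 − M_2 = -0.2
L_1/L_2 = 10^(−0.4 ΔM) = 10^0.080 = 1.202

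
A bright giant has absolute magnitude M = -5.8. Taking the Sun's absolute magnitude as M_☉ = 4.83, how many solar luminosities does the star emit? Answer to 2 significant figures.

M − M_☉ = -5.8 − 4.83 = -10.630
L/L_☉ = 10^(−0.4 (M − M_☉)) = 10^4.252 = 17860

L/L_☉ ≈ 18000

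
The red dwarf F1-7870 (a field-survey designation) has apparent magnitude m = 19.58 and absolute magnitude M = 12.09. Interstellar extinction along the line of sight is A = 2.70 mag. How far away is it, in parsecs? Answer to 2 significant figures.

d ≈ 91 pc

m − M = 5 log₁₀(d/10 pc) + A  ⇒  19.58 − (12.09) − 2.70 = 5 log₁₀(d/10)
4.790 = 5 log₁₀(d/10)
log₁₀ d = (m − M − A)/5 + 1 = 1.9580
d = 10^1.9580 = 90.78 pc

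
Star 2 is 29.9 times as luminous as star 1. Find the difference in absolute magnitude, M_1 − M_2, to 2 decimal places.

Pogson: ΔM = −2.5 log₁₀(ratio) = −2.5 log₁₀(29.9) = −2.5 × 1.4757 = -3.689
Star 2 is brighter so has the smaller magnitude: M_1 − M_2 is positive.

M_1 − M_2 ≈ 3.69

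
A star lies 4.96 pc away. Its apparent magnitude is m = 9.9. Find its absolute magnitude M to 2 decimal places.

M ≈ 11.42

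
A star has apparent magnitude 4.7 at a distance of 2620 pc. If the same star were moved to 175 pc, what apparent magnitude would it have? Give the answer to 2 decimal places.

m ≈ -1.18

Flux ∝ 1/d², so Δm = 5 log₁₀(d₂/d₁) = 5 log₁₀(175/2620) = -5.876
m₂ = m₁ + Δm = 4.7 + (-5.876) = -1.176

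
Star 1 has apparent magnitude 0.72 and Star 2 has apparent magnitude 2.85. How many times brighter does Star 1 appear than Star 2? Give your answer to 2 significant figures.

7.1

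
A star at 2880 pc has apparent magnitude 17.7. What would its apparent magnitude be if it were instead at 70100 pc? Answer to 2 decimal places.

m ≈ 24.63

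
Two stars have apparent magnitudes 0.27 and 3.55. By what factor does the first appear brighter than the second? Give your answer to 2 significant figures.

21

Δm = 0.27 − (3.55) = -3.28
Flux ratio = 10^(−0.4 Δm) = 10^(−0.4 × -3.28) = 10^1.312 = 20.51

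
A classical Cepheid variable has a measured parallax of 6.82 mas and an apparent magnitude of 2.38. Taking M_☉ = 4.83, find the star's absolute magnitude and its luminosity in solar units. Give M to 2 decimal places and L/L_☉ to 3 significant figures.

M ≈ -3.45; L/L_☉ ≈ 2050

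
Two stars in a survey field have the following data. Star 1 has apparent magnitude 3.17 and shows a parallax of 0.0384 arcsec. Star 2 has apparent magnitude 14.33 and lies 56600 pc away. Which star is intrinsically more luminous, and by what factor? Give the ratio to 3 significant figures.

Star 2 is more luminous, by a factor of 162.

Star 1: d = 1/p = 1/0.0384″ = 26.04 pc
Star 1: M = m − 5 log₁₀ d + 5 = 3.17 − 5·1.4157 + 5 = 1.092
Star 2: M = m − 5 log₁₀ d + 5 = 14.33 − 5·4.7528 + 5 = -4.434
ΔM = M_1 − M_2 = 1.092 − (-4.434) = 5.526; smaller M is more luminous → Star 2.
L ratio = 10^(0.4 |ΔM|) = 10^2.210 = 162.3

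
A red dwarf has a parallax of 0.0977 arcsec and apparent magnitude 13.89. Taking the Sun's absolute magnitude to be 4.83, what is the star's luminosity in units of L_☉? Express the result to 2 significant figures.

L/L_☉ ≈ 2.5×10^-4

d = 1/p = 1/0.0977″ = 10.24 pc
M = m − 5 log₁₀ d + 5 = 13.89 − 5·1.0101 + 5 = 13.839
M − M_☉ = 13.839 − 4.83 = 9.009
L/L_☉ = 10^(−0.4 × 9.009) = 2.490×10^-4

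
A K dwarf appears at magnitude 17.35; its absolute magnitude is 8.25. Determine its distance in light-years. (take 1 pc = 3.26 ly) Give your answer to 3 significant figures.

μ = m − M = 9.100
m − M = 5 log₁₀ d − 5
log₁₀ d = (m − M)/5 + 1 = 2.8200
d = 10^2.8200 = 660.7 pc
= 2154 ly

d ≈ 2150 ly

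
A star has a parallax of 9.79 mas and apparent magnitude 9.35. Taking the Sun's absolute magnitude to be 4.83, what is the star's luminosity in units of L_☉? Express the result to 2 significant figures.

d = 1/p = 1000/9.79 mas = 102.1 pc
M = m − 5 log₁₀ d + 5 = 9.35 − 5·2.0092 + 5 = 4.304
M − M_☉ = 4.304 − 4.83 = -0.526
L/L_☉ = 10^(−0.4 × -0.526) = 1.623

L/L_☉ ≈ 1.6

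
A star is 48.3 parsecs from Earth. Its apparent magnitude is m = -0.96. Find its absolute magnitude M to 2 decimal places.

5 log₁₀(d/10 pc) = 5 log₁₀(48.30) − 5 = 3.420
M = m − 5 log₁₀(d/10) = -0.96 − 3.420 = -4.380

M ≈ -4.38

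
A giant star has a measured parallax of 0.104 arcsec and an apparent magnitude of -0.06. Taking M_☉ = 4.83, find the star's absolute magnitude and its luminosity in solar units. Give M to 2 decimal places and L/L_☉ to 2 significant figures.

M ≈ 0.03; L/L_☉ ≈ 84

d = 1/p = 1/0.104″ = 9.615 pc
M = m − 5 log₁₀ d + 5 = -0.06 − 5·0.9830 + 5 = 0.025
M − M_☉ = 0.025 − 4.83 = -4.805
L/L_☉ = 10^(−0.4 × -4.805) = 83.55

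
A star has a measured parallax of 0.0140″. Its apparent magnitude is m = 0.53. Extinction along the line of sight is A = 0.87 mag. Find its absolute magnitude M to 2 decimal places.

d = 1/p = 1/0.0140″ = 71.43 pc
5 log₁₀(d/10 pc) = 5 log₁₀(71.43) − 5 = 4.269
M = m − 5 log₁₀(d/10) − A = 0.53 − 4.269 − 0.87 = -4.609

M ≈ -4.61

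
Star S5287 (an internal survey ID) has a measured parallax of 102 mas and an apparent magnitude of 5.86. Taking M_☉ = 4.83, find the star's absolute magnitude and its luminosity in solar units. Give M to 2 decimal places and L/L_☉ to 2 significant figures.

d = 1/p = 1000/102 mas = 9.804 pc
M = m − 5 log₁₀ d + 5 = 5.86 − 5·0.9914 + 5 = 5.903
M − M_☉ = 5.903 − 4.83 = 1.073
L/L_☉ = 10^(−0.4 × 1.073) = 0.3722

M ≈ 5.90; L/L_☉ ≈ 0.37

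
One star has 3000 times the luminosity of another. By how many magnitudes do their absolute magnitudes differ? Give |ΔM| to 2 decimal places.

|ΔM| ≈ 8.69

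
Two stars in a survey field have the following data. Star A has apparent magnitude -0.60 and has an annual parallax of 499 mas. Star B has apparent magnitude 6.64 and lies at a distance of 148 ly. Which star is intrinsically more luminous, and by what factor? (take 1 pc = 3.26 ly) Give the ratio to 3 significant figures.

Star A is more luminous, by a factor of 1.53.

Star A: p = 499 mas = 0.499″ → d = 1/p = 2.004 pc
Star A: M = m − 5 log₁₀ d + 5 = -0.60 − 5·0.3019 + 5 = 2.891
Star B: d = 148 ly / 3.26 = 45.40 pc
Star B: M = m − 5 log₁₀ d + 5 = 6.64 − 5·1.6570 + 5 = 3.355
ΔM = M_A − M_B = 2.891 − (3.355) = -0.464; smaller M is more luminous → Star A.
L ratio = 10^(0.4 |ΔM|) = 10^0.186 = 1.534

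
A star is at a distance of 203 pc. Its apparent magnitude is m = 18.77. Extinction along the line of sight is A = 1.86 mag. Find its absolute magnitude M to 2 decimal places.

5 log₁₀(d/10 pc) = 5 log₁₀(203.0) − 5 = 6.537
M = m − 5 log₁₀(d/10) − A = 18.77 − 6.537 − 1.86 = 10.373

M ≈ 10.37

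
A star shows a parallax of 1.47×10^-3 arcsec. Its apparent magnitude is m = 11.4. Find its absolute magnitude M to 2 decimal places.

M ≈ 2.24

d = 1/p = 1/1.47×10^-3″ = 680.3 pc
5 log₁₀(d/10 pc) = 5 log₁₀(680.3) − 5 = 9.163
M = m − 5 log₁₀(d/10) = 11.4 − 9.163 = 2.237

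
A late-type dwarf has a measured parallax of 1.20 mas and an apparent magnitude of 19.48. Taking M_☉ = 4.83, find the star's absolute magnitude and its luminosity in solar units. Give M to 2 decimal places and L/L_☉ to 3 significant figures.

d = 1/p = 1000/1.20 mas = 833.3 pc
M = m − 5 log₁₀ d + 5 = 19.48 − 5·2.9208 + 5 = 9.876
M − M_☉ = 9.876 − 4.83 = 5.046
L/L_☉ = 10^(−0.4 × 5.046) = 9.586×10^-3

M ≈ 9.88; L/L_☉ ≈ 9.59×10^-3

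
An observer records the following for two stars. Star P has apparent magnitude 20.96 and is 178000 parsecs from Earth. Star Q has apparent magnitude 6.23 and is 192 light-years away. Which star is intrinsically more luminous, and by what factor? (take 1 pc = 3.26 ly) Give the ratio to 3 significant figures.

Star P: M = m − 5 log₁₀ d + 5 = 20.96 − 5·5.2504 + 5 = -0.292
Star Q: d = 192 ly / 3.26 = 58.90 pc
Star Q: M = m − 5 log₁₀ d + 5 = 6.23 − 5·1.7701 + 5 = 2.380
ΔM = M_P − M_Q = -0.292 − (2.380) = -2.672; smaller M is more luminous → Star P.
L ratio = 10^(0.4 |ΔM|) = 10^1.069 = 11.71

Star P is more luminous, by a factor of 11.7.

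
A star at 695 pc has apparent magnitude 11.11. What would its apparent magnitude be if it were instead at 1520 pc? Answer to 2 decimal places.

Flux ∝ 1/d², so Δm = 5 log₁₀(d₂/d₁) = 5 log₁₀(1520/695) = 1.699
m₂ = m₁ + Δm = 11.11 + (1.699) = 12.809

m ≈ 12.81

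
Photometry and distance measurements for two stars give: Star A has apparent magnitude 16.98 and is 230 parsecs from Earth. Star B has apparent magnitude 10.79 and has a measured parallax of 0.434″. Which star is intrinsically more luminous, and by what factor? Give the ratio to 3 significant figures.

Star A is more luminous, by a factor of 33.3.

Star A: M = m − 5 log₁₀ d + 5 = 16.98 − 5·2.3617 + 5 = 10.171
Star B: d = 1/p = 1/0.434″ = 2.304 pc
Star B: M = m − 5 log₁₀ d + 5 = 10.79 − 5·0.3625 + 5 = 13.977
ΔM = M_A − M_B = 10.171 − (13.977) = -3.806; smaller M is more luminous → Star A.
L ratio = 10^(0.4 |ΔM|) = 10^1.522 = 33.30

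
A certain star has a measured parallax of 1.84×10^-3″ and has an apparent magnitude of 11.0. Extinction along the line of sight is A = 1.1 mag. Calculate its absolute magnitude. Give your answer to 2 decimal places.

M ≈ 1.22

d = 1/p = 1/1.84×10^-3″ = 543.5 pc
5 log₁₀(d/10 pc) = 5 log₁₀(543.5) − 5 = 8.676
M = m − 5 log₁₀(d/10) − A = 11.0 − 8.676 − 1.1 = 1.224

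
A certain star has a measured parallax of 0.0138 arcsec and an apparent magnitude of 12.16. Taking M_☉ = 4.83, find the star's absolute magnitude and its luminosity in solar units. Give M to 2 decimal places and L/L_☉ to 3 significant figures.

d = 1/p = 1/0.0138″ = 72.46 pc
M = m − 5 log₁₀ d + 5 = 12.16 − 5·1.8601 + 5 = 7.859
M − M_☉ = 7.859 − 4.83 = 3.029
L/L_☉ = 10^(−0.4 × 3.029) = 0.06141

M ≈ 7.86; L/L_☉ ≈ 0.0614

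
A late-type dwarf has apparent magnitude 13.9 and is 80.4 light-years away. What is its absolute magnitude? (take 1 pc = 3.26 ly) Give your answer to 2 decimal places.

M ≈ 11.94

d = 80.4 ly / 3.26 = 24.66 pc
5 log₁₀(d/10 pc) = 5 log₁₀(24.66) − 5 = 1.960
M = m − 5 log₁₀(d/10) = 13.9 − 1.960 = 11.940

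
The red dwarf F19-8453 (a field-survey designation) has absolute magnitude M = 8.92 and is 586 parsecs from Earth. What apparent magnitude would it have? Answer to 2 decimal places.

m ≈ 17.76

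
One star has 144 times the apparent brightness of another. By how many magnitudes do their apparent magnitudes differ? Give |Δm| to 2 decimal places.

|Δm| ≈ 5.40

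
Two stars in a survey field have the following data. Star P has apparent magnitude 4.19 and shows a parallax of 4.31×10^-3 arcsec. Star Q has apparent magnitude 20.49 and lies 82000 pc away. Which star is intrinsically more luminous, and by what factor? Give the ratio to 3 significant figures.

Star P is more luminous, by a factor of 26.5.

Star P: d = 1/p = 1/4.31×10^-3″ = 232.0 pc
Star P: M = m − 5 log₁₀ d + 5 = 4.19 − 5·2.3655 + 5 = -2.638
Star Q: M = m − 5 log₁₀ d + 5 = 20.49 − 5·4.9138 + 5 = 0.921
ΔM = M_P − M_Q = -2.638 − (0.921) = -3.559; smaller M is more luminous → Star P.
L ratio = 10^(0.4 |ΔM|) = 10^1.423 = 26.51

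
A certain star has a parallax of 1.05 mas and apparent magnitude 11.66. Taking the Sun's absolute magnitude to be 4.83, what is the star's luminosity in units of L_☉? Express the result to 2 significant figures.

L/L_☉ ≈ 17

d = 1/p = 1000/1.05 mas = 952.4 pc
M = m − 5 log₁₀ d + 5 = 11.66 − 5·2.9788 + 5 = 1.766
M − M_☉ = 1.766 − 4.83 = -3.064
L/L_☉ = 10^(−0.4 × -3.064) = 16.81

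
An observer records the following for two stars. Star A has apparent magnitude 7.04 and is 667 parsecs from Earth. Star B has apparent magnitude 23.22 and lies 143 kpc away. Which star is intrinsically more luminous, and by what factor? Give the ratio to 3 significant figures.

Star A: M = m − 5 log₁₀ d + 5 = 7.04 − 5·2.8241 + 5 = -2.081
Star B: d = 143 kpc = 143000 pc
Star B: M = m − 5 log₁₀ d + 5 = 23.22 − 5·5.1553 + 5 = 2.443
ΔM = M_A − M_B = -2.081 − (2.443) = -4.524; smaller M is more luminous → Star A.
L ratio = 10^(0.4 |ΔM|) = 10^1.810 = 64.50

Star A is more luminous, by a factor of 64.5.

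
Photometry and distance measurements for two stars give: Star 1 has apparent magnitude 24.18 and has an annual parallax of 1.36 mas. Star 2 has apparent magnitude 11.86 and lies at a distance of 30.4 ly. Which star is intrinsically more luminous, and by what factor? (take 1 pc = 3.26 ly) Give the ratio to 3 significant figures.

Star 2 is more luminous, by a factor of 13.6.

Star 1: p = 1.36 mas = 1.36×10^-3″ → d = 1/p = 735.3 pc
Star 1: M = m − 5 log₁₀ d + 5 = 24.18 − 5·2.8665 + 5 = 14.848
Star 2: d = 30.4 ly / 3.26 = 9.325 pc
Star 2: M = m − 5 log₁₀ d + 5 = 11.86 − 5·0.9697 + 5 = 12.012
ΔM = M_1 − M_2 = 14.848 − (12.012) = 2.836; smaller M is more luminous → Star 2.
L ratio = 10^(0.4 |ΔM|) = 10^1.134 = 13.63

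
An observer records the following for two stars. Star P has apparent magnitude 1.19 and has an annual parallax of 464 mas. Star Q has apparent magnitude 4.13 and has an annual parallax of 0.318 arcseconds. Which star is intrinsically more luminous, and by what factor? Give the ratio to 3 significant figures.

Star P is more luminous, by a factor of 7.04.

Star P: p = 464 mas = 0.464″ → d = 1/p = 2.155 pc
Star P: M = m − 5 log₁₀ d + 5 = 1.19 − 5·0.3335 + 5 = 4.523
Star Q: d = 1/p = 1/0.318″ = 3.145 pc
Star Q: M = m − 5 log₁₀ d + 5 = 4.13 − 5·0.4976 + 5 = 6.642
ΔM = M_P − M_Q = 4.523 − (6.642) = -2.120; smaller M is more luminous → Star P.
L ratio = 10^(0.4 |ΔM|) = 10^0.848 = 7.044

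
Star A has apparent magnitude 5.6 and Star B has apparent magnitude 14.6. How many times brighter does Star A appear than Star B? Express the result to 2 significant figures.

Magnitude difference = -9.0
Flux ratio = 10^(−0.4 Δm) = 10^(−0.4 × -9.0) = 10^3.600 = 3981

4000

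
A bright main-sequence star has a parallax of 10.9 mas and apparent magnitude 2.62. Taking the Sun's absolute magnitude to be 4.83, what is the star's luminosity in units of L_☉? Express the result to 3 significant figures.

d = 1/p = 1000/10.9 mas = 91.74 pc
M = m − 5 log₁₀ d + 5 = 2.62 − 5·1.9626 + 5 = -2.193
M − M_☉ = -2.193 − 4.83 = -7.023
L/L_☉ = 10^(−0.4 × -7.023) = 644.4

L/L_☉ ≈ 644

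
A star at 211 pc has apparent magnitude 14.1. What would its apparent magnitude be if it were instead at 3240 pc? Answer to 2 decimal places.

Flux ∝ 1/d², so Δm = 5 log₁₀(d₂/d₁) = 5 log₁₀(3240/211) = 5.931
m₂ = m₁ + Δm = 14.1 + (5.931) = 20.031

m ≈ 20.03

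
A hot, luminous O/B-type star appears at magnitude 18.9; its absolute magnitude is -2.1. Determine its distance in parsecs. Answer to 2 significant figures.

Distance modulus: m − M = 18.9 − (-2.1) = 21.000
m − M = 5 log₁₀ d − 5
log₁₀ d = (m − M)/5 + 1 = 5.2000
d = 10^5.2000 = 158500 pc

d ≈ 160000 pc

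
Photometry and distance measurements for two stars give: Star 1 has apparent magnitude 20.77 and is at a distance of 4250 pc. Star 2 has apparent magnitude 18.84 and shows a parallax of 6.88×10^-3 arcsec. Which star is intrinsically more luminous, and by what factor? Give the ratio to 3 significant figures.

Star 1 is more luminous, by a factor of 145.

Star 1: M = m − 5 log₁₀ d + 5 = 20.77 − 5·3.6284 + 5 = 7.628
Star 2: d = 1/p = 1/6.88×10^-3″ = 145.3 pc
Star 2: M = m − 5 log₁₀ d + 5 = 18.84 − 5·2.1624 + 5 = 13.028
ΔM = M_1 − M_2 = 7.628 − (13.028) = -5.400; smaller M is more luminous → Star 1.
L ratio = 10^(0.4 |ΔM|) = 10^2.160 = 144.5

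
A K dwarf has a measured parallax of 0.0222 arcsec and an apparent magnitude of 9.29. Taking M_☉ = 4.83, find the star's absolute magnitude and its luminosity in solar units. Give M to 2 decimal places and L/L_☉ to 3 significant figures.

M ≈ 6.02; L/L_☉ ≈ 0.334

d = 1/p = 1/0.0222″ = 45.05 pc
M = m − 5 log₁₀ d + 5 = 9.29 − 5·1.6536 + 5 = 6.022
M − M_☉ = 6.022 − 4.83 = 1.192
L/L_☉ = 10^(−0.4 × 1.192) = 0.3337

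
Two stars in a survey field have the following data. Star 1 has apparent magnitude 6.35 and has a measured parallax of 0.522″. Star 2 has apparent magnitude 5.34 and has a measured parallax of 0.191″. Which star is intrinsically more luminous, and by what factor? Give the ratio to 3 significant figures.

Star 2 is more luminous, by a factor of 18.9.

Star 1: d = 1/p = 1/0.522″ = 1.916 pc
Star 1: M = m − 5 log₁₀ d + 5 = 6.35 − 5·0.2823 + 5 = 9.938
Star 2: d = 1/p = 1/0.191″ = 5.236 pc
Star 2: M = m − 5 log₁₀ d + 5 = 5.34 − 5·0.7190 + 5 = 6.745
ΔM = M_1 − M_2 = 9.938 − (6.745) = 3.193; smaller M is more luminous → Star 2.
L ratio = 10^(0.4 |ΔM|) = 10^1.277 = 18.94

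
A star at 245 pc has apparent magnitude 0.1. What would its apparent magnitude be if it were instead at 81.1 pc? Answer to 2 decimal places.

m ≈ -2.30

Flux ∝ 1/d², so Δm = 5 log₁₀(d₂/d₁) = 5 log₁₀(81.1/245) = -2.401
m₂ = m₁ + Δm = 0.1 + (-2.401) = -2.301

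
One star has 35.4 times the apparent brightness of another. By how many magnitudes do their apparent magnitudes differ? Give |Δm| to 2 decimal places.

|Δm| ≈ 3.87

Pogson: Δm = −2.5 log₁₀(ratio) = −2.5 log₁₀(35.4) = −2.5 × 1.5490 = -3.873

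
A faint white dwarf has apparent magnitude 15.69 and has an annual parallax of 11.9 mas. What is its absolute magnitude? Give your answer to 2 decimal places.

M ≈ 11.07

p = 11.9 mas = 0.0119″ → d = 1/p = 84.03 pc
5 log₁₀(d/10 pc) = 5 log₁₀(84.03) − 5 = 4.622
M = m − 5 log₁₀(d/10) = 15.69 − 4.622 = 11.068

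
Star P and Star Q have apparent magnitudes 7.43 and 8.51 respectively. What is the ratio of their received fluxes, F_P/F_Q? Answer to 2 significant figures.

Magnitude difference = -1.08
Flux ratio = 10^(−0.4 Δm) = 10^(−0.4 × -1.08) = 10^0.432 = 2.704

F_P/F_Q ≈ 2.7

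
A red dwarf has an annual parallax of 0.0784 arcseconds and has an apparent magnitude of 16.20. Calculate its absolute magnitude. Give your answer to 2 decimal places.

M ≈ 15.67

d = 1/p = 1/0.0784″ = 12.76 pc
5 log₁₀(d/10 pc) = 5 log₁₀(12.76) − 5 = 0.528
M = m − 5 log₁₀(d/10) = 16.20 − 0.528 = 15.672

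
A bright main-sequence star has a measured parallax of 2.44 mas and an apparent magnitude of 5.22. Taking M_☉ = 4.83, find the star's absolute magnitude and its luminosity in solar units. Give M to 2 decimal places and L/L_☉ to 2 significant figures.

M ≈ -2.84; L/L_☉ ≈ 1200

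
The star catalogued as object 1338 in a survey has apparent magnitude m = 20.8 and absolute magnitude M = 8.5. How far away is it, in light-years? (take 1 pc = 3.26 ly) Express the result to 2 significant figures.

Distance modulus: m − M = 20.8 − (8.5) = 12.300
m − M = 5 log₁₀ d − 5
log₁₀ d = (m − M)/5 + 1 = 3.4600
d = 10^3.4600 = 2884 pc
= 9402 ly

d ≈ 9400 ly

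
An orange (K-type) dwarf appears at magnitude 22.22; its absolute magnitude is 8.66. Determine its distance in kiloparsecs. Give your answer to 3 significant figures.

Distance modulus: m − M = 22.22 − (8.66) = 13.560
m − M = 5 log₁₀ d − 5
log₁₀ d = (m − M)/5 + 1 = 3.7120
d = 10^3.7120 = 5152 pc
= 5.152 kpc

d ≈ 5.15 kpc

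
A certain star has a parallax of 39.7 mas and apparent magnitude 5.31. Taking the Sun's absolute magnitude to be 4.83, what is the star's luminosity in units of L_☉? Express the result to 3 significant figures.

d = 1/p = 1000/39.7 mas = 25.19 pc
M = m − 5 log₁₀ d + 5 = 5.31 − 5·1.4012 + 5 = 3.304
M − M_☉ = 3.304 − 4.83 = -1.526
L/L_☉ = 10^(−0.4 × -1.526) = 4.078

L/L_☉ ≈ 4.08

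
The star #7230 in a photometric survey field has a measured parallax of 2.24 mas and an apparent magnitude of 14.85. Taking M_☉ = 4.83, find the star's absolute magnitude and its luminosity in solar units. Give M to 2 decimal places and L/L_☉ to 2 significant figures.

M ≈ 6.60; L/L_☉ ≈ 0.20

d = 1/p = 1000/2.24 mas = 446.4 pc
M = m − 5 log₁₀ d + 5 = 14.85 − 5·2.6498 + 5 = 6.601
M − M_☉ = 6.601 − 4.83 = 1.771
L/L_☉ = 10^(−0.4 × 1.771) = 0.1957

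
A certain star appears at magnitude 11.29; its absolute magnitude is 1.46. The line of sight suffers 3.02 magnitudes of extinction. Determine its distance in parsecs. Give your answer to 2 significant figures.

d ≈ 230 pc

m − M = 5 log₁₀(d/10 pc) + A  ⇒  11.29 − (1.46) − 3.02 = 5 log₁₀(d/10)
6.810 = 5 log₁₀(d/10)
log₁₀ d = (m − M − A)/5 + 1 = 2.3620
d = 10^2.3620 = 230.1 pc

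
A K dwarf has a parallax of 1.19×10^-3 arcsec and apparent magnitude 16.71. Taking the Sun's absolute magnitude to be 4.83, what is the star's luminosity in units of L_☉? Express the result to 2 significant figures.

L/L_☉ ≈ 0.12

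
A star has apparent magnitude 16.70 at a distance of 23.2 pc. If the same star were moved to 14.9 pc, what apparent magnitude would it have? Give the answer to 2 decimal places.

Flux ∝ 1/d², so Δm = 5 log₁₀(d₂/d₁) = 5 log₁₀(14.9/23.2) = -0.962
m₂ = m₁ + Δm = 16.70 + (-0.962) = 15.738

m ≈ 15.74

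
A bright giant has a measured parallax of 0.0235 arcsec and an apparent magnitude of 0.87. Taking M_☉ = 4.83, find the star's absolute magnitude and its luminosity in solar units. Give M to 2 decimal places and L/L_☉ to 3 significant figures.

M ≈ -2.27; L/L_☉ ≈ 695

d = 1/p = 1/0.0235″ = 42.55 pc
M = m − 5 log₁₀ d + 5 = 0.87 − 5·1.6289 + 5 = -2.275
M − M_☉ = -2.275 − 4.83 = -7.105
L/L_☉ = 10^(−0.4 × -7.105) = 694.8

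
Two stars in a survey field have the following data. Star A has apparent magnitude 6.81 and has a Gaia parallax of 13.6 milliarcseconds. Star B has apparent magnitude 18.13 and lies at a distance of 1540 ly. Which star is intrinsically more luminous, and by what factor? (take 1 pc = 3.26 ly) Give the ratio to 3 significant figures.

Star A is more luminous, by a factor of 817.

Star A: p = 13.6 mas = 0.0136″ → d = 1/p = 73.53 pc
Star A: M = m − 5 log₁₀ d + 5 = 6.81 − 5·1.8665 + 5 = 2.478
Star B: d = 1540 ly / 3.26 = 472.4 pc
Star B: M = m − 5 log₁₀ d + 5 = 18.13 − 5·2.6743 + 5 = 9.758
ΔM = M_A − M_B = 2.478 − (9.758) = -7.281; smaller M is more luminous → Star A.
L ratio = 10^(0.4 |ΔM|) = 10^2.912 = 817.2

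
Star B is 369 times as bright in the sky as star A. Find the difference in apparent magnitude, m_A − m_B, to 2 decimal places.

Pogson: Δm = −2.5 log₁₀(ratio) = −2.5 log₁₀(369) = −2.5 × 2.5670 = -6.418
Star B is brighter so has the smaller magnitude: m_A − m_B is positive.

m_A − m_B ≈ 6.42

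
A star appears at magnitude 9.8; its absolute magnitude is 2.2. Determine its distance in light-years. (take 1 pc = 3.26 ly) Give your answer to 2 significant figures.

d ≈ 1100 ly

Distance modulus: m − M = 9.8 − (2.2) = 7.600
m − M = 5 log₁₀ d − 5
log₁₀ d = (m − M)/5 + 1 = 2.5200
d = 10^2.5200 = 331.1 pc
= 1079 ly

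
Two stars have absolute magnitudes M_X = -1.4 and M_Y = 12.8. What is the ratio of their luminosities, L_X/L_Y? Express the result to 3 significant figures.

ΔM = M_X − M_Y = -14.2
L_X/L_Y = 10^(−0.4 ΔM) = 10^5.680 = 478600

L_X/L_Y ≈ 479000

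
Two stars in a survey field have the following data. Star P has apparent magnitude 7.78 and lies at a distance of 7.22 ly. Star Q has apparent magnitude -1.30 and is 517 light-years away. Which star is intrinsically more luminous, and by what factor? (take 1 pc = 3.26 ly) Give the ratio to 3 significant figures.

Star Q is more luminous, by a factor of 2.20×10^7.

Star P: d = 7.22 ly / 3.26 = 2.215 pc
Star P: M = m − 5 log₁₀ d + 5 = 7.78 − 5·0.3453 + 5 = 11.053
Star Q: d = 517 ly / 3.26 = 158.6 pc
Star Q: M = m − 5 log₁₀ d + 5 = -1.30 − 5·2.2003 + 5 = -7.301
ΔM = M_P − M_Q = 11.053 − (-7.301) = 18.355; smaller M is more luminous → Star Q.
L ratio = 10^(0.4 |ΔM|) = 10^7.342 = 2.197×10^7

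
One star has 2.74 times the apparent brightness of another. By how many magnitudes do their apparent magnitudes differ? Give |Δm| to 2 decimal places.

|Δm| ≈ 1.09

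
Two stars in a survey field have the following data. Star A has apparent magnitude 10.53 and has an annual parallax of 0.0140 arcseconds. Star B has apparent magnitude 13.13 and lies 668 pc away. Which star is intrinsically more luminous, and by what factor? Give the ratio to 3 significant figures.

Star B is more luminous, by a factor of 7.98.

Star A: d = 1/p = 1/0.0140″ = 71.43 pc
Star A: M = m − 5 log₁₀ d + 5 = 10.53 − 5·1.8539 + 5 = 6.261
Star B: M = m − 5 log₁₀ d + 5 = 13.13 − 5·2.8248 + 5 = 4.006
ΔM = M_A − M_B = 6.261 − (4.006) = 2.255; smaller M is more luminous → Star B.
L ratio = 10^(0.4 |ΔM|) = 10^0.902 = 7.976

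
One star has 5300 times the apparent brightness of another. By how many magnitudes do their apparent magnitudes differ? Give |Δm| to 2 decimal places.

|Δm| ≈ 9.31

Pogson: Δm = −2.5 log₁₀(ratio) = −2.5 log₁₀(5300) = −2.5 × 3.7243 = -9.311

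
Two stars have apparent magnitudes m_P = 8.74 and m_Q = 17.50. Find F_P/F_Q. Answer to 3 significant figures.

F_P/F_Q ≈ 3190

Magnitude difference = -8.76
Flux ratio = 10^(−0.4 Δm) = 10^(−0.4 × -8.76) = 10^3.504 = 3192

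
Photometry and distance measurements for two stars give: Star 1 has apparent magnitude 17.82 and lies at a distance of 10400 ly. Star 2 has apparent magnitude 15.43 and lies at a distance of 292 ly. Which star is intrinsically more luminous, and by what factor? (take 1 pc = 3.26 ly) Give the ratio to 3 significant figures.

Star 1 is more luminous, by a factor of 140.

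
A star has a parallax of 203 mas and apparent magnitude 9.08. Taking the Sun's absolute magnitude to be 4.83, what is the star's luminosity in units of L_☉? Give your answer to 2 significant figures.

d = 1/p = 1000/203 mas = 4.926 pc
M = m − 5 log₁₀ d + 5 = 9.08 − 5·0.6925 + 5 = 10.617
M − M_☉ = 10.617 − 4.83 = 5.787
L/L_☉ = 10^(−0.4 × 5.787) = 4.842×10^-3

L/L_☉ ≈ 4.8×10^-3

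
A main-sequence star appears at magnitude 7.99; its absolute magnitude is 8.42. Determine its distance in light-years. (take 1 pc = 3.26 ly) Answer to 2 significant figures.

d ≈ 27 ly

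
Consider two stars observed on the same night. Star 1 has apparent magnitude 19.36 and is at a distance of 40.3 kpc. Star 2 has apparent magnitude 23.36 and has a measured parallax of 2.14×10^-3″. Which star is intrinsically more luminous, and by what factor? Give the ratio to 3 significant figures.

Star 1: d = 40.3 kpc = 40300 pc
Star 1: M = m − 5 log₁₀ d + 5 = 19.36 − 5·4.6053 + 5 = 1.333
Star 2: d = 1/p = 1/2.14×10^-3″ = 467.3 pc
Star 2: M = m − 5 log₁₀ d + 5 = 23.36 − 5·2.6696 + 5 = 15.012
ΔM = M_1 − M_2 = 1.333 − (15.012) = -13.679; smaller M is more luminous → Star 1.
L ratio = 10^(0.4 |ΔM|) = 10^5.471 = 296100

Star 1 is more luminous, by a factor of 296000.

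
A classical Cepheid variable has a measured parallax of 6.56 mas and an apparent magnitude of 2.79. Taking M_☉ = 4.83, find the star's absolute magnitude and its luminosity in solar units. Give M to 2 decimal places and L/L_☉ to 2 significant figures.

d = 1/p = 1000/6.56 mas = 152.4 pc
M = m − 5 log₁₀ d + 5 = 2.79 − 5·2.1831 + 5 = -3.125
M − M_☉ = -3.125 − 4.83 = -7.955
L/L_☉ = 10^(−0.4 × -7.955) = 1521

M ≈ -3.13; L/L_☉ ≈ 1500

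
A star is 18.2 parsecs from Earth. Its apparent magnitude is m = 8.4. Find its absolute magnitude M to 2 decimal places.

5 log₁₀(d/10 pc) = 5 log₁₀(18.20) − 5 = 1.300
M = m − 5 log₁₀(d/10) = 8.4 − 1.300 = 7.100

M ≈ 7.10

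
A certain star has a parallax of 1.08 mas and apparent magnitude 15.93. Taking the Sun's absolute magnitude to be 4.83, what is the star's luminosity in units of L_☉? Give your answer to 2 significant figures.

d = 1/p = 1000/1.08 mas = 925.9 pc
M = m − 5 log₁₀ d + 5 = 15.93 − 5·2.9666 + 5 = 6.097
M − M_☉ = 6.097 − 4.83 = 1.267
L/L_☉ = 10^(−0.4 × 1.267) = 0.3113

L/L_☉ ≈ 0.31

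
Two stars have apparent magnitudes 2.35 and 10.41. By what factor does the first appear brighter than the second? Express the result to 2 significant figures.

1700

Magnitude difference = -8.06
Flux ratio = 10^(−0.4 Δm) = 10^(−0.4 × -8.06) = 10^3.224 = 1675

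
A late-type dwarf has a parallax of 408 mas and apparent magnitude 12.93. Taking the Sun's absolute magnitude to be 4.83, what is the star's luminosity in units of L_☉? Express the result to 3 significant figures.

d = 1/p = 1000/408 mas = 2.451 pc
M = m − 5 log₁₀ d + 5 = 12.93 − 5·0.3893 + 5 = 15.983
M − M_☉ = 15.983 − 4.83 = 11.153
L/L_☉ = 10^(−0.4 × 11.153) = 3.457×10^-5

L/L_☉ ≈ 3.46×10^-5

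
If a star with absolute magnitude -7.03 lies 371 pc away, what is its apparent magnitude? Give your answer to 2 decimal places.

m = M + 5 log₁₀ d − 5 = -7.03 + 5·2.5694 − 5 = 0.817

m ≈ 0.82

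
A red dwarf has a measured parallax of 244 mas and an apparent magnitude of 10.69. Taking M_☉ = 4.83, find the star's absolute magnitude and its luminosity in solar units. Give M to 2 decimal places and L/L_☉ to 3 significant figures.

M ≈ 12.63; L/L_☉ ≈ 7.61×10^-4

d = 1/p = 1000/244 mas = 4.098 pc
M = m − 5 log₁₀ d + 5 = 10.69 − 5·0.6126 + 5 = 12.627
M − M_☉ = 12.627 − 4.83 = 7.797
L/L_☉ = 10^(−0.4 × 7.797) = 7.607×10^-4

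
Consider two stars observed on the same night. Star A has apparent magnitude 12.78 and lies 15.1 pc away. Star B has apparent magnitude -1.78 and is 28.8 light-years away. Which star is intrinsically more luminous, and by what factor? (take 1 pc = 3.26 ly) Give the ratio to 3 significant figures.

Star A: M = m − 5 log₁₀ d + 5 = 12.78 − 5·1.1790 + 5 = 11.885
Star B: d = 28.8 ly / 3.26 = 8.834 pc
Star B: M = m − 5 log₁₀ d + 5 = -1.78 − 5·0.9462 + 5 = -1.511
ΔM = M_A − M_B = 11.885 − (-1.511) = 13.396; smaller M is more luminous → Star B.
L ratio = 10^(0.4 |ΔM|) = 10^5.358 = 228200

Star B is more luminous, by a factor of 228000.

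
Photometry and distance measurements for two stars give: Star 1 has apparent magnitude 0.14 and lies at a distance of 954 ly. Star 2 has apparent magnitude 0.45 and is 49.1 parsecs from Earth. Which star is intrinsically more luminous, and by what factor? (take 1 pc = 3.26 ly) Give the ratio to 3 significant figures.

Star 1 is more luminous, by a factor of 47.3.

Star 1: d = 954 ly / 3.26 = 292.6 pc
Star 1: M = m − 5 log₁₀ d + 5 = 0.14 − 5·2.4663 + 5 = -7.192
Star 2: M = m − 5 log₁₀ d + 5 = 0.45 − 5·1.6911 + 5 = -3.005
ΔM = M_1 − M_2 = -7.192 − (-3.005) = -4.186; smaller M is more luminous → Star 1.
L ratio = 10^(0.4 |ΔM|) = 10^1.674 = 47.26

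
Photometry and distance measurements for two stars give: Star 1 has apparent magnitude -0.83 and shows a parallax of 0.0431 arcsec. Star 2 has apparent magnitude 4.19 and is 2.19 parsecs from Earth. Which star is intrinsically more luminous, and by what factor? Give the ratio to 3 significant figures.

Star 1: d = 1/p = 1/0.0431″ = 23.20 pc
Star 1: M = m − 5 log₁₀ d + 5 = -0.83 − 5·1.3655 + 5 = -2.658
Star 2: M = m − 5 log₁₀ d + 5 = 4.19 − 5·0.3404 + 5 = 7.488
ΔM = M_1 − M_2 = -2.658 − (7.488) = -10.145; smaller M is more luminous → Star 1.
L ratio = 10^(0.4 |ΔM|) = 10^4.058 = 11430

Star 1 is more luminous, by a factor of 11400.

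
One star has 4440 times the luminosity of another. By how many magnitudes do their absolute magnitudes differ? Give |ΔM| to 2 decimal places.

|ΔM| ≈ 9.12

Pogson: ΔM = −2.5 log₁₀(ratio) = −2.5 log₁₀(4440) = −2.5 × 3.6474 = -9.118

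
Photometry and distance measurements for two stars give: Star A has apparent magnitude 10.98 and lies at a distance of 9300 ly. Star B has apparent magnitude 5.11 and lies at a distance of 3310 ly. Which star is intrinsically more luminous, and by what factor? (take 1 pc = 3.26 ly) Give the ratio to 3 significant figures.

Star B is more luminous, by a factor of 28.2.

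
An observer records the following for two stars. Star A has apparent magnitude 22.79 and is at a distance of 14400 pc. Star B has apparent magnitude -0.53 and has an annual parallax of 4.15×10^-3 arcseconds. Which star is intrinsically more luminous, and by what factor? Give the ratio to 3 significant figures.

Star B is more luminous, by a factor of 596000.

Star A: M = m − 5 log₁₀ d + 5 = 22.79 − 5·4.1584 + 5 = 6.998
Star B: d = 1/p = 1/4.15×10^-3″ = 241.0 pc
Star B: M = m − 5 log₁₀ d + 5 = -0.53 − 5·2.3820 + 5 = -7.440
ΔM = M_A − M_B = 6.998 − (-7.440) = 14.438; smaller M is more luminous → Star B.
L ratio = 10^(0.4 |ΔM|) = 10^5.775 = 595900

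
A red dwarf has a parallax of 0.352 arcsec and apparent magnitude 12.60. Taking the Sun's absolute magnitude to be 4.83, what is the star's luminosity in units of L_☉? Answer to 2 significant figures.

L/L_☉ ≈ 6.3×10^-5

d = 1/p = 1/0.352″ = 2.841 pc
M = m − 5 log₁₀ d + 5 = 12.60 − 5·0.4535 + 5 = 15.333
M − M_☉ = 15.333 − 4.83 = 10.503
L/L_☉ = 10^(−0.4 × 10.503) = 6.294×10^-5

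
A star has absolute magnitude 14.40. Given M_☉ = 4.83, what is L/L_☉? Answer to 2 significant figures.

L/L_☉ ≈ 1.5×10^-4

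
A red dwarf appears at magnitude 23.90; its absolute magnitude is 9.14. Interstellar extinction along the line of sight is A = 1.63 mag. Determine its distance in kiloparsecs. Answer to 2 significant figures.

d ≈ 4.2 kpc

m − M = 5 log₁₀(d/10 pc) + A  ⇒  23.90 − (9.14) − 1.63 = 5 log₁₀(d/10)
13.130 = 5 log₁₀(d/10)
log₁₀ d = (m − M − A)/5 + 1 = 3.6260
d = 10^3.6260 = 4227 pc
= 4.227 kpc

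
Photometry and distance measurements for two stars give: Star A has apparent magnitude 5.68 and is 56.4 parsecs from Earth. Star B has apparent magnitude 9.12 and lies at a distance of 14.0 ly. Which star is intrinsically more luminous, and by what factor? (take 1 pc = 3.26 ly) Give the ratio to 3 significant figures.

Star A: M = m − 5 log₁₀ d + 5 = 5.68 − 5·1.7513 + 5 = 1.924
Star B: d = 14.0 ly / 3.26 = 4.294 pc
Star B: M = m − 5 log₁₀ d + 5 = 9.12 − 5·0.6329 + 5 = 10.955
ΔM = M_A − M_B = 1.924 − (10.955) = -9.032; smaller M is more luminous → Star A.
L ratio = 10^(0.4 |ΔM|) = 10^3.613 = 4100

Star A is more luminous, by a factor of 4100.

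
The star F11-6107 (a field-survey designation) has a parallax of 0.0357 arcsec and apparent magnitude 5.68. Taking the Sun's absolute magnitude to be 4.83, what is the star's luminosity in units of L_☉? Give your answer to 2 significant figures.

L/L_☉ ≈ 3.6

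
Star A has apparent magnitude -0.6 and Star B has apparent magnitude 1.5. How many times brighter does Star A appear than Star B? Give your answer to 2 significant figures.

6.9

Magnitude difference = -2.1
Flux ratio = 10^(−0.4 Δm) = 10^(−0.4 × -2.1) = 10^0.840 = 6.918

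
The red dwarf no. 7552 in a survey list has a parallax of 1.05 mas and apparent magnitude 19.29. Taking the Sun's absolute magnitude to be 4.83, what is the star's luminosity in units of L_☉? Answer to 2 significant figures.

L/L_☉ ≈ 0.015

d = 1/p = 1000/1.05 mas = 952.4 pc
M = m − 5 log₁₀ d + 5 = 19.29 − 5·2.9788 + 5 = 9.396
M − M_☉ = 9.396 − 4.83 = 4.566
L/L_☉ = 10^(−0.4 × 4.566) = 0.01491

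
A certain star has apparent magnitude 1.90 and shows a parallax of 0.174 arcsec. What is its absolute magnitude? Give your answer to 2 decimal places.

d = 1/p = 1/0.174″ = 5.747 pc
5 log₁₀(d/10 pc) = 5 log₁₀(5.747) − 5 = -1.203
M = m − 5 log₁₀(d/10) = 1.90 + 1.203 = 3.103

M ≈ 3.10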